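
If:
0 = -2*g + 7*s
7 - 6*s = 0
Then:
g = 49/12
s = 7/6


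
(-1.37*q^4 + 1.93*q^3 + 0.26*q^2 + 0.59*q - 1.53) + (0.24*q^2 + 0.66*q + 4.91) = -1.37*q^4 + 1.93*q^3 + 0.5*q^2 + 1.25*q + 3.38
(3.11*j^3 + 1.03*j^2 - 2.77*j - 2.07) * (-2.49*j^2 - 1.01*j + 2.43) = -7.7439*j^5 - 5.7058*j^4 + 13.4143*j^3 + 10.4549*j^2 - 4.6404*j - 5.0301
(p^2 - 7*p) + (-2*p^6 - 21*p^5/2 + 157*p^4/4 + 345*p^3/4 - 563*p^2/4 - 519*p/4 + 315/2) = -2*p^6 - 21*p^5/2 + 157*p^4/4 + 345*p^3/4 - 559*p^2/4 - 547*p/4 + 315/2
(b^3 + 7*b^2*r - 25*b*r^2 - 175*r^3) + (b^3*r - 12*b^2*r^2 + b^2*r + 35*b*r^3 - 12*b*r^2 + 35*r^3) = b^3*r + b^3 - 12*b^2*r^2 + 8*b^2*r + 35*b*r^3 - 37*b*r^2 - 140*r^3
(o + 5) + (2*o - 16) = 3*o - 11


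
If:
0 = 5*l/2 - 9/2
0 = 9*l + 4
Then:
No Solution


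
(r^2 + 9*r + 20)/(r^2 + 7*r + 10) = (r + 4)/(r + 2)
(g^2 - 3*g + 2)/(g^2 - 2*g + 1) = (g - 2)/(g - 1)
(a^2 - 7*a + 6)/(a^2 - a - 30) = (a - 1)/(a + 5)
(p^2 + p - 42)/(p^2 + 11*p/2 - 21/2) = 2*(p - 6)/(2*p - 3)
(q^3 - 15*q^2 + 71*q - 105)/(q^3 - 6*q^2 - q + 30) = (q - 7)/(q + 2)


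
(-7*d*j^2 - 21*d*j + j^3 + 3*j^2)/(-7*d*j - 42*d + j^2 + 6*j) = j*(j + 3)/(j + 6)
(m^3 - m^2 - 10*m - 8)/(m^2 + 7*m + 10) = (m^2 - 3*m - 4)/(m + 5)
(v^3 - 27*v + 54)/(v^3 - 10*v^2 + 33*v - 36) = (v + 6)/(v - 4)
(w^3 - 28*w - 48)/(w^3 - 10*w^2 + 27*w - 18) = (w^2 + 6*w + 8)/(w^2 - 4*w + 3)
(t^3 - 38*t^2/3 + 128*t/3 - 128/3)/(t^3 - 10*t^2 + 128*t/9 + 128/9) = 3*(t - 2)/(3*t + 2)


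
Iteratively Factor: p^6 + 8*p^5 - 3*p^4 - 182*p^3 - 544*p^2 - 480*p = (p + 4)*(p^5 + 4*p^4 - 19*p^3 - 106*p^2 - 120*p) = (p + 2)*(p + 4)*(p^4 + 2*p^3 - 23*p^2 - 60*p) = (p - 5)*(p + 2)*(p + 4)*(p^3 + 7*p^2 + 12*p) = (p - 5)*(p + 2)*(p + 3)*(p + 4)*(p^2 + 4*p) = p*(p - 5)*(p + 2)*(p + 3)*(p + 4)*(p + 4)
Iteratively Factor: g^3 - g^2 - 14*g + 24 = (g - 2)*(g^2 + g - 12) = (g - 2)*(g + 4)*(g - 3)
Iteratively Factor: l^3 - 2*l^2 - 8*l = (l + 2)*(l^2 - 4*l) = l*(l + 2)*(l - 4)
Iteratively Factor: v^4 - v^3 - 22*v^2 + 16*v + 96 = (v - 4)*(v^3 + 3*v^2 - 10*v - 24) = (v - 4)*(v + 4)*(v^2 - v - 6) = (v - 4)*(v + 2)*(v + 4)*(v - 3)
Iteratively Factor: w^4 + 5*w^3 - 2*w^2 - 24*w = (w - 2)*(w^3 + 7*w^2 + 12*w) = (w - 2)*(w + 3)*(w^2 + 4*w) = w*(w - 2)*(w + 3)*(w + 4)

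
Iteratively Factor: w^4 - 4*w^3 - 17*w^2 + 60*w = (w + 4)*(w^3 - 8*w^2 + 15*w) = (w - 3)*(w + 4)*(w^2 - 5*w) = (w - 5)*(w - 3)*(w + 4)*(w)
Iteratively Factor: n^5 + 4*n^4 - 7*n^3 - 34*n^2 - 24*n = (n + 2)*(n^4 + 2*n^3 - 11*n^2 - 12*n) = n*(n + 2)*(n^3 + 2*n^2 - 11*n - 12) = n*(n + 1)*(n + 2)*(n^2 + n - 12) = n*(n - 3)*(n + 1)*(n + 2)*(n + 4)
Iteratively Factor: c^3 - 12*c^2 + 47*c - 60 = (c - 3)*(c^2 - 9*c + 20) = (c - 4)*(c - 3)*(c - 5)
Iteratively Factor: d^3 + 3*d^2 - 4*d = (d)*(d^2 + 3*d - 4) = d*(d - 1)*(d + 4)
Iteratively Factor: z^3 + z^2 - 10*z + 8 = (z - 1)*(z^2 + 2*z - 8) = (z - 2)*(z - 1)*(z + 4)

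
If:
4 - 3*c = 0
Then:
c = 4/3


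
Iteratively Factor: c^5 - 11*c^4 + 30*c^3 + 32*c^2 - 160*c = (c)*(c^4 - 11*c^3 + 30*c^2 + 32*c - 160) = c*(c - 5)*(c^3 - 6*c^2 + 32) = c*(c - 5)*(c - 4)*(c^2 - 2*c - 8) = c*(c - 5)*(c - 4)*(c + 2)*(c - 4)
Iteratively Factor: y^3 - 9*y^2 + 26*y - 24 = (y - 3)*(y^2 - 6*y + 8) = (y - 4)*(y - 3)*(y - 2)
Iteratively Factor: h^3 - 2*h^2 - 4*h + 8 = (h - 2)*(h^2 - 4) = (h - 2)*(h + 2)*(h - 2)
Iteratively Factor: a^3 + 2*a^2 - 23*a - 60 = (a + 4)*(a^2 - 2*a - 15) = (a - 5)*(a + 4)*(a + 3)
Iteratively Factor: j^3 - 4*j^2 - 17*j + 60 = (j - 3)*(j^2 - j - 20) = (j - 5)*(j - 3)*(j + 4)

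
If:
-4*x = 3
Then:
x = -3/4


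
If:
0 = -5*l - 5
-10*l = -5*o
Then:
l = -1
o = -2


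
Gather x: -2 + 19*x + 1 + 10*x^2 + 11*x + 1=10*x^2 + 30*x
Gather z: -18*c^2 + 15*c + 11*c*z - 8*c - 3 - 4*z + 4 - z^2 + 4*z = -18*c^2 + 11*c*z + 7*c - z^2 + 1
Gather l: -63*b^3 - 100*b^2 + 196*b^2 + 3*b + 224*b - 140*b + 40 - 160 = -63*b^3 + 96*b^2 + 87*b - 120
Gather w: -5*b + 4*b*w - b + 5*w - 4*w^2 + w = -6*b - 4*w^2 + w*(4*b + 6)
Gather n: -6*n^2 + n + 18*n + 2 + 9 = -6*n^2 + 19*n + 11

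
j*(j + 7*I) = j^2 + 7*I*j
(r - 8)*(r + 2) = r^2 - 6*r - 16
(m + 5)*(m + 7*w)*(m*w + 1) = m^3*w + 7*m^2*w^2 + 5*m^2*w + m^2 + 35*m*w^2 + 7*m*w + 5*m + 35*w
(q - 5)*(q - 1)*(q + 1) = q^3 - 5*q^2 - q + 5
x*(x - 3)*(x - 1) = x^3 - 4*x^2 + 3*x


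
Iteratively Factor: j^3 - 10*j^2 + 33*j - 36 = (j - 3)*(j^2 - 7*j + 12) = (j - 4)*(j - 3)*(j - 3)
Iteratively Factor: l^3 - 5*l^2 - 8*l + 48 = (l + 3)*(l^2 - 8*l + 16) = (l - 4)*(l + 3)*(l - 4)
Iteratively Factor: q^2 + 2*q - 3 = (q + 3)*(q - 1)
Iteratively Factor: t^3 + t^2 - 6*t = (t - 2)*(t^2 + 3*t) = t*(t - 2)*(t + 3)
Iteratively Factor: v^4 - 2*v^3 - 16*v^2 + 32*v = (v - 4)*(v^3 + 2*v^2 - 8*v) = v*(v - 4)*(v^2 + 2*v - 8) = v*(v - 4)*(v + 4)*(v - 2)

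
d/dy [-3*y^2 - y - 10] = -6*y - 1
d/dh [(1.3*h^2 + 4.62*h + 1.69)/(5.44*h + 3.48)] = (7.072*h^2 + 9.048*h + 6.884)/(29.5936*h^2 + 37.8624*h + 12.1104)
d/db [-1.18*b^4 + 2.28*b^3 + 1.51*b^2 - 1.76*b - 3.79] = -4.72*b^3 + 6.84*b^2 + 3.02*b - 1.76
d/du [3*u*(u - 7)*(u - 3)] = 9*u^2 - 60*u + 63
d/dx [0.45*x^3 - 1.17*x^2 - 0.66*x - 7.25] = 1.35*x^2 - 2.34*x - 0.66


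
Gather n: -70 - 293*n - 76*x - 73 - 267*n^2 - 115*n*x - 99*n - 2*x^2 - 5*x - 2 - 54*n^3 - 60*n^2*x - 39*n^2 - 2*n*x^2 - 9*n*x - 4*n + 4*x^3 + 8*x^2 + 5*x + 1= -54*n^3 + n^2*(-60*x - 306) + n*(-2*x^2 - 124*x - 396) + 4*x^3 + 6*x^2 - 76*x - 144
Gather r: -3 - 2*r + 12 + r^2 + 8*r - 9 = r^2 + 6*r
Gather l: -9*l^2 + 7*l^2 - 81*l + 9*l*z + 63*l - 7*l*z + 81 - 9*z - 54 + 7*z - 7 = -2*l^2 + l*(2*z - 18) - 2*z + 20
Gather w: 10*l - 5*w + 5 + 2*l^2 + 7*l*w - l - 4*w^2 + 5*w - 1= 2*l^2 + 7*l*w + 9*l - 4*w^2 + 4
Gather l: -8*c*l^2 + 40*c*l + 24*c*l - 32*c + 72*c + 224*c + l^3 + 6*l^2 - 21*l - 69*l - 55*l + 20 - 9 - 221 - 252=264*c + l^3 + l^2*(6 - 8*c) + l*(64*c - 145) - 462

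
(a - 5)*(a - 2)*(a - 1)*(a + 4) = a^4 - 4*a^3 - 15*a^2 + 58*a - 40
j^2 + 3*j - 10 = (j - 2)*(j + 5)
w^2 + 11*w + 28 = (w + 4)*(w + 7)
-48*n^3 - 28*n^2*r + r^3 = (-6*n + r)*(2*n + r)*(4*n + r)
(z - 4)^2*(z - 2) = z^3 - 10*z^2 + 32*z - 32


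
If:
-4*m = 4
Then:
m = -1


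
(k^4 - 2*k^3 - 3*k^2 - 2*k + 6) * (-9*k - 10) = -9*k^5 + 8*k^4 + 47*k^3 + 48*k^2 - 34*k - 60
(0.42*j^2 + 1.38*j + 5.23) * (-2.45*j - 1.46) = -1.029*j^3 - 3.9942*j^2 - 14.8283*j - 7.6358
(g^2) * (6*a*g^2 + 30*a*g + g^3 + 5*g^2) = 6*a*g^4 + 30*a*g^3 + g^5 + 5*g^4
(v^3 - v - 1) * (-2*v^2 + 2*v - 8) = -2*v^5 + 2*v^4 - 6*v^3 + 6*v + 8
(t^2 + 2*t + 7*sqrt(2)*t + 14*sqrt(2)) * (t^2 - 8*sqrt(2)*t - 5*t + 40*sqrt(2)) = t^4 - 3*t^3 - sqrt(2)*t^3 - 122*t^2 + 3*sqrt(2)*t^2 + 10*sqrt(2)*t + 336*t + 1120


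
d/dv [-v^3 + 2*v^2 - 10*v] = -3*v^2 + 4*v - 10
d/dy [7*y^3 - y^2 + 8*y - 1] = 21*y^2 - 2*y + 8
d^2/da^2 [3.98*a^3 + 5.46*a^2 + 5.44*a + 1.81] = 23.88*a + 10.92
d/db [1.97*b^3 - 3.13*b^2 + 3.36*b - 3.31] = 5.91*b^2 - 6.26*b + 3.36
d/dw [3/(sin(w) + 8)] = -3*cos(w)/(sin(w) + 8)^2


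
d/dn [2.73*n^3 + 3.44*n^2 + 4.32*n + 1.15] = 8.19*n^2 + 6.88*n + 4.32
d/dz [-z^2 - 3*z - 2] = -2*z - 3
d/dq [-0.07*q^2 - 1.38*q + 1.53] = -0.14*q - 1.38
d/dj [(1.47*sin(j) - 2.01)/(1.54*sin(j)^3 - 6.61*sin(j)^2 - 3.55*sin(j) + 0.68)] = (-4.5276*sin(j)^3 + 19.0029*sin(j)^2 - 26.5722*sin(j) - 6.1359)*cos(j)/(2.3716*sin(j)^6 - 20.3588*sin(j)^5 + 32.7581*sin(j)^4 + 49.0254*sin(j)^3 + 3.6129*sin(j)^2 - 4.828*sin(j) + 0.4624)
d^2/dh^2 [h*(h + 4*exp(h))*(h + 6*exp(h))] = 10*h^2*exp(h) + 96*h*exp(2*h) + 40*h*exp(h) + 6*h + 96*exp(2*h) + 20*exp(h)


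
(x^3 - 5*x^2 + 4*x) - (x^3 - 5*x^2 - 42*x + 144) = 46*x - 144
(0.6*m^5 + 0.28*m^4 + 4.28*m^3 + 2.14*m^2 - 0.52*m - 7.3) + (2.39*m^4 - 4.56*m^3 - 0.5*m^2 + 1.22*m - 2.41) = 0.6*m^5 + 2.67*m^4 - 0.279999999999999*m^3 + 1.64*m^2 + 0.7*m - 9.71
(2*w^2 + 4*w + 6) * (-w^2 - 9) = -2*w^4 - 4*w^3 - 24*w^2 - 36*w - 54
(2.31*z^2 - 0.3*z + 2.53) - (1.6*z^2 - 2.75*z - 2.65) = 0.71*z^2 + 2.45*z + 5.18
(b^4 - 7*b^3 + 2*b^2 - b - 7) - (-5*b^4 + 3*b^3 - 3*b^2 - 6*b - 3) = 6*b^4 - 10*b^3 + 5*b^2 + 5*b - 4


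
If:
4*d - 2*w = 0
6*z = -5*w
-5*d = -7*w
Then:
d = 0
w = 0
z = 0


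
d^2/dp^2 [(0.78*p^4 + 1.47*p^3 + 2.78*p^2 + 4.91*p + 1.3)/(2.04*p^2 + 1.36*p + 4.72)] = (6.49209599999999*p^6 + 12.984192*p^5 + 53.7189119999999*p^4 + 82.682016*p^3 + 136.995264*p^2 - 65.52864*p + 40.60544)/(8.489664*p^6 + 16.979328*p^5 + 70.247808*p^4 + 81.086464*p^3 + 162.534144*p^2 + 90.895872*p + 105.154048)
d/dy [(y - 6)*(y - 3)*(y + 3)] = 3*y^2 - 12*y - 9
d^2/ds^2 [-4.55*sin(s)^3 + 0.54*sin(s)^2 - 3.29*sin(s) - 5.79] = 6.7025*sin(s) - 10.2375*sin(3*s) + 1.08*cos(2*s)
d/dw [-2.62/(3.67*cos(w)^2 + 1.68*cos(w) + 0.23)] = -(19.2308*cos(w) + 4.4016)*sin(w)/(3.67*cos(w)^2 + 1.68*cos(w) + 0.23)^2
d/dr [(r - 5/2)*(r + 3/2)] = 2*r - 1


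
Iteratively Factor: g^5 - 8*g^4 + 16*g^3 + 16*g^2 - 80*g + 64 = (g - 2)*(g^4 - 6*g^3 + 4*g^2 + 24*g - 32) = (g - 4)*(g - 2)*(g^3 - 2*g^2 - 4*g + 8) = (g - 4)*(g - 2)^2*(g^2 - 4) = (g - 4)*(g - 2)^3*(g + 2)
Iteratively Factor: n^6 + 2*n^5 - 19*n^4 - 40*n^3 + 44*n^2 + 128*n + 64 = (n + 4)*(n^5 - 2*n^4 - 11*n^3 + 4*n^2 + 28*n + 16) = (n + 1)*(n + 4)*(n^4 - 3*n^3 - 8*n^2 + 12*n + 16) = (n - 2)*(n + 1)*(n + 4)*(n^3 - n^2 - 10*n - 8) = (n - 2)*(n + 1)*(n + 2)*(n + 4)*(n^2 - 3*n - 4) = (n - 2)*(n + 1)^2*(n + 2)*(n + 4)*(n - 4)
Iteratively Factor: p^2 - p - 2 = (p + 1)*(p - 2)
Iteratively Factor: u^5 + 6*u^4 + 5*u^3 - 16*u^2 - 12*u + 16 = (u - 1)*(u^4 + 7*u^3 + 12*u^2 - 4*u - 16) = (u - 1)*(u + 2)*(u^3 + 5*u^2 + 2*u - 8) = (u - 1)^2*(u + 2)*(u^2 + 6*u + 8) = (u - 1)^2*(u + 2)*(u + 4)*(u + 2)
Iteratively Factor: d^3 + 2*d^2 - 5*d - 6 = (d + 3)*(d^2 - d - 2) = (d + 1)*(d + 3)*(d - 2)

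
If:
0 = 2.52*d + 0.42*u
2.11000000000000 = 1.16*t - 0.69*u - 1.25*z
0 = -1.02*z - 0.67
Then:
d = -0.166666666666667*u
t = 0.594827586206897*u + 1.11113928329953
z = -0.66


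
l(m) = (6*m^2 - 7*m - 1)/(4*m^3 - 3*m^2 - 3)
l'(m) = (12*m - 7)/(4*m^3 - 3*m^2 - 3) + (-12*m^2 + 6*m)*(6*m^2 - 7*m - 1)/(4*m^3 - 3*m^2 - 3)^2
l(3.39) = 0.37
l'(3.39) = -0.09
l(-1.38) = -1.04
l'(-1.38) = -0.47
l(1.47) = 0.52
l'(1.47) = 0.54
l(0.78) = 0.96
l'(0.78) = 0.05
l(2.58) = 0.46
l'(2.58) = -0.12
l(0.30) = 0.81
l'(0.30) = 0.89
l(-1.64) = -0.93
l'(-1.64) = -0.43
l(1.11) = 1.12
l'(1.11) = 2.29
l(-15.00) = -0.10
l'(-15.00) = -0.00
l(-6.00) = -0.26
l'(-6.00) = -0.05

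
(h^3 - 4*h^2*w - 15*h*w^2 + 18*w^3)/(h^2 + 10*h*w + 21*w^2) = (h^2 - 7*h*w + 6*w^2)/(h + 7*w)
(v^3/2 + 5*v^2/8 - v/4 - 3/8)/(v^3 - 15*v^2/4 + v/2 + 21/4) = (4*v^2 + v - 3)/(2*(4*v^2 - 19*v + 21))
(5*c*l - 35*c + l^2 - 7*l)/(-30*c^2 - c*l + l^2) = (7 - l)/(6*c - l)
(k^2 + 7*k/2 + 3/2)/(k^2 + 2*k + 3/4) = 2*(k + 3)/(2*k + 3)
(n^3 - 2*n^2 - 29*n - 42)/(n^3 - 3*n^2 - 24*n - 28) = (n + 3)/(n + 2)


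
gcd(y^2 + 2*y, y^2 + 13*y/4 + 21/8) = 1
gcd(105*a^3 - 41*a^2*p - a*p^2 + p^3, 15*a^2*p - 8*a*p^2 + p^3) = 15*a^2 - 8*a*p + p^2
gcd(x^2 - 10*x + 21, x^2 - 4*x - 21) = x - 7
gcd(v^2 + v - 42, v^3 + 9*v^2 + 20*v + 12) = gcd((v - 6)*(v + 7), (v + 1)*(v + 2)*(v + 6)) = 1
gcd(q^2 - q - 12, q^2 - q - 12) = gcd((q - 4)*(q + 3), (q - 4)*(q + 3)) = q^2 - q - 12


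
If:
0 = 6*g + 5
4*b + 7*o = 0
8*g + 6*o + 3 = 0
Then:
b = -77/72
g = -5/6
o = 11/18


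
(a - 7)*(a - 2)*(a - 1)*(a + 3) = a^4 - 7*a^3 - 7*a^2 + 55*a - 42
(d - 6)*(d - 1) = d^2 - 7*d + 6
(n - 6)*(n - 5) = n^2 - 11*n + 30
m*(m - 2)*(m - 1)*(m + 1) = m^4 - 2*m^3 - m^2 + 2*m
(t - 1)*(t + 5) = t^2 + 4*t - 5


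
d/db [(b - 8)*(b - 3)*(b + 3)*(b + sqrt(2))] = 4*b^3 - 24*b^2 + 3*sqrt(2)*b^2 - 16*sqrt(2)*b - 18*b - 9*sqrt(2) + 72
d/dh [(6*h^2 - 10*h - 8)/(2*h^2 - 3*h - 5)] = 2*(h^2 - 14*h + 13)/(4*h^4 - 12*h^3 - 11*h^2 + 30*h + 25)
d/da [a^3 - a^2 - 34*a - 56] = 3*a^2 - 2*a - 34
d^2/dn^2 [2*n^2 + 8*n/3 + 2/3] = 4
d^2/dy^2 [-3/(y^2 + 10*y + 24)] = 6*(y^2 + 10*y - 4*(y + 5)^2 + 24)/(y^2 + 10*y + 24)^3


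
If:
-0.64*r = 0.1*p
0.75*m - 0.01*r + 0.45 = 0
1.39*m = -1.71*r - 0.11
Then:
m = -0.59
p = -2.68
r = 0.42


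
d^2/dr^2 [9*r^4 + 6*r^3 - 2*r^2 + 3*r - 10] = 108*r^2 + 36*r - 4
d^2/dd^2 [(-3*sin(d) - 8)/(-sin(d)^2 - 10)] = (-27*sin(d)^5 - 32*sin(d)^4 + 368*sin(d)^2 - 651*sin(d)/2 - 54*sin(3*d) + 3*sin(5*d)/2 - 160)/(sin(d)^2 + 10)^3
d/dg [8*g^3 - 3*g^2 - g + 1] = 24*g^2 - 6*g - 1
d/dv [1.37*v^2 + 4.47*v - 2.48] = 2.74*v + 4.47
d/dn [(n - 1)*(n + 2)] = 2*n + 1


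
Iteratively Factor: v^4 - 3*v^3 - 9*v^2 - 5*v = (v + 1)*(v^3 - 4*v^2 - 5*v) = (v + 1)^2*(v^2 - 5*v) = (v - 5)*(v + 1)^2*(v)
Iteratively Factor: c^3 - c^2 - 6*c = (c)*(c^2 - c - 6) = c*(c + 2)*(c - 3)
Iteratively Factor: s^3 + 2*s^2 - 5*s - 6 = (s + 1)*(s^2 + s - 6) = (s - 2)*(s + 1)*(s + 3)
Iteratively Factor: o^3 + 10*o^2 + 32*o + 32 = (o + 4)*(o^2 + 6*o + 8) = (o + 4)^2*(o + 2)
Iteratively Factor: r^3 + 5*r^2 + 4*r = (r + 1)*(r^2 + 4*r) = (r + 1)*(r + 4)*(r)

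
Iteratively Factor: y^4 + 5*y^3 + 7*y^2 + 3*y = (y)*(y^3 + 5*y^2 + 7*y + 3) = y*(y + 3)*(y^2 + 2*y + 1) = y*(y + 1)*(y + 3)*(y + 1)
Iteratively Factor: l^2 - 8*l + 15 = (l - 5)*(l - 3)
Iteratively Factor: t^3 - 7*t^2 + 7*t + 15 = (t - 5)*(t^2 - 2*t - 3) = (t - 5)*(t + 1)*(t - 3)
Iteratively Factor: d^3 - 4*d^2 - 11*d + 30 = (d + 3)*(d^2 - 7*d + 10) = (d - 2)*(d + 3)*(d - 5)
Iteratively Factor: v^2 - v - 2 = (v - 2)*(v + 1)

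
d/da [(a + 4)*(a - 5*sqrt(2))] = 2*a - 5*sqrt(2) + 4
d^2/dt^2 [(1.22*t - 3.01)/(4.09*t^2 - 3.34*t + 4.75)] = ((32.7714 - 29.9388*t)*(4.09*t^2 - 3.34*t + 4.75) + (1.22*t - 3.01)*(8.18*t - 3.34)*(16.36*t - 6.68))/(4.09*t^2 - 3.34*t + 4.75)^3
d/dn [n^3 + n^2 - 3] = n*(3*n + 2)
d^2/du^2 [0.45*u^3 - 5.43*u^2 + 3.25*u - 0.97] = 2.7*u - 10.86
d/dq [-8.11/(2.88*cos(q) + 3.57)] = -23.3568*sin(q)/(2.88*cos(q) + 3.57)^2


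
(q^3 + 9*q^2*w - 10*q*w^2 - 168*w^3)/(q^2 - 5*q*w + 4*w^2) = (q^2 + 13*q*w + 42*w^2)/(q - w)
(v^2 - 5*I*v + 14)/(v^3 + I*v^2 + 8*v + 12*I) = (v - 7*I)/(v^2 - I*v + 6)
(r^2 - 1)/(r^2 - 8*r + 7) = (r + 1)/(r - 7)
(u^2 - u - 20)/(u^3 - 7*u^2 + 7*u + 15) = (u + 4)/(u^2 - 2*u - 3)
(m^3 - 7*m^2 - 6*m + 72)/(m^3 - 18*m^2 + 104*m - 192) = (m + 3)/(m - 8)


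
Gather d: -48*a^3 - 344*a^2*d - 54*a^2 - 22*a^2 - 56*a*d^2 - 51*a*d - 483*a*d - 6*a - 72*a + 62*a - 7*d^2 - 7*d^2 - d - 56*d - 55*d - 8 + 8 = -48*a^3 - 76*a^2 - 16*a + d^2*(-56*a - 14) + d*(-344*a^2 - 534*a - 112)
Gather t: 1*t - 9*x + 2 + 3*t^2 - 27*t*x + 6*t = 3*t^2 + t*(7 - 27*x) - 9*x + 2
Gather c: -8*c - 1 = -8*c - 1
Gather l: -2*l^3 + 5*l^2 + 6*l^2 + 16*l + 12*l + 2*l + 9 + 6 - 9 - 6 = -2*l^3 + 11*l^2 + 30*l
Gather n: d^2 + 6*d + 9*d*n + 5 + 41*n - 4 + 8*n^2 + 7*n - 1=d^2 + 6*d + 8*n^2 + n*(9*d + 48)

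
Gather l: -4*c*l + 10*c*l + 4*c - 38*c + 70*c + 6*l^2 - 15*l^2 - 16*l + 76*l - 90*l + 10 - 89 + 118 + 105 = 36*c - 9*l^2 + l*(6*c - 30) + 144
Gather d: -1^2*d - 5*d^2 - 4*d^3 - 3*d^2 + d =-4*d^3 - 8*d^2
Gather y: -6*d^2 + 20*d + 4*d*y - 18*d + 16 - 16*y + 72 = -6*d^2 + 2*d + y*(4*d - 16) + 88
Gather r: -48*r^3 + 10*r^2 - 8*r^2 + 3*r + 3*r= -48*r^3 + 2*r^2 + 6*r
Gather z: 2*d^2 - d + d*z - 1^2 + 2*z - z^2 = 2*d^2 - d - z^2 + z*(d + 2) - 1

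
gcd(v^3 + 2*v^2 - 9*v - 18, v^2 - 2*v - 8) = v + 2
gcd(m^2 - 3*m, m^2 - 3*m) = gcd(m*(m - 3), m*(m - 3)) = m^2 - 3*m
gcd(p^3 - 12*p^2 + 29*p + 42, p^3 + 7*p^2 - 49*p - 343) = p - 7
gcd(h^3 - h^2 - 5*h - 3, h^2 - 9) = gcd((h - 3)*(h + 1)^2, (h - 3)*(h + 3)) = h - 3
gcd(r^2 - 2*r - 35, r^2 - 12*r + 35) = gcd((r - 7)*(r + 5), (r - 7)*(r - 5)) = r - 7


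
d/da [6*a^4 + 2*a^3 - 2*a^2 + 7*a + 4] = 24*a^3 + 6*a^2 - 4*a + 7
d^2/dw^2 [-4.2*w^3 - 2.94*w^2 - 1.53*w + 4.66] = -25.2*w - 5.88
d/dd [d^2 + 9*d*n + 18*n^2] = 2*d + 9*n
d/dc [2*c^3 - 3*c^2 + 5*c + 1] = 6*c^2 - 6*c + 5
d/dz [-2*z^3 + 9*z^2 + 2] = 6*z*(3 - z)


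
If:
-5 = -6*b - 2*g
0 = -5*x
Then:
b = 5/6 - g/3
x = 0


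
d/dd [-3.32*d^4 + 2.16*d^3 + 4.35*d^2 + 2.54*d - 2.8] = -13.28*d^3 + 6.48*d^2 + 8.7*d + 2.54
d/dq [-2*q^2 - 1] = -4*q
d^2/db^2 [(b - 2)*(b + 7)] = 2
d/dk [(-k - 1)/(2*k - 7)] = 9/(2*k - 7)^2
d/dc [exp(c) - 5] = exp(c)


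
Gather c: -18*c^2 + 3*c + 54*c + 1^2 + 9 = -18*c^2 + 57*c + 10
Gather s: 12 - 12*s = 12 - 12*s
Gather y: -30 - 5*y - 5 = -5*y - 35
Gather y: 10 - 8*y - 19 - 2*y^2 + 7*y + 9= -2*y^2 - y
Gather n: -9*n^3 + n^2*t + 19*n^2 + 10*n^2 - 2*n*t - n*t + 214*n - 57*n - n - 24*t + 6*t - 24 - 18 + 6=-9*n^3 + n^2*(t + 29) + n*(156 - 3*t) - 18*t - 36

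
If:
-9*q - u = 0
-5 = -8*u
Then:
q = -5/72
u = 5/8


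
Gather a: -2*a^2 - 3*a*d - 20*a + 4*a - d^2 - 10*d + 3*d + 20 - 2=-2*a^2 + a*(-3*d - 16) - d^2 - 7*d + 18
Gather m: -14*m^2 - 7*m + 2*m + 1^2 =-14*m^2 - 5*m + 1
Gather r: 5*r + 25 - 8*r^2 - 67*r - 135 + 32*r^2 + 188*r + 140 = 24*r^2 + 126*r + 30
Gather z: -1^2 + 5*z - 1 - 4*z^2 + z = -4*z^2 + 6*z - 2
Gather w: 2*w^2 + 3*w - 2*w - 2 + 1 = 2*w^2 + w - 1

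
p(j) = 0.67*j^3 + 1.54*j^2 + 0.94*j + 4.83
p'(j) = 2.01*j^2 + 3.08*j + 0.94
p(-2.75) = -0.04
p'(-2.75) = 7.67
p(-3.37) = -6.49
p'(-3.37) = 13.39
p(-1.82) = 4.18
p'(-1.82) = 1.99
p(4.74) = 115.24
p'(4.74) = 60.70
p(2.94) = 37.93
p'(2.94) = 27.37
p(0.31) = 5.29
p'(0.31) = 2.09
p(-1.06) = 4.77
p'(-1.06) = -0.07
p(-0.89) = 4.74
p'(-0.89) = -0.21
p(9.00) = 626.46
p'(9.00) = 191.47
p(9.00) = 626.46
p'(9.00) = 191.47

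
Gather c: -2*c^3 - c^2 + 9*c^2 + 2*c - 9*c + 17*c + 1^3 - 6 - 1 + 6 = -2*c^3 + 8*c^2 + 10*c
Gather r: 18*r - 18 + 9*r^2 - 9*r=9*r^2 + 9*r - 18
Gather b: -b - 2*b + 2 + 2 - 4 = -3*b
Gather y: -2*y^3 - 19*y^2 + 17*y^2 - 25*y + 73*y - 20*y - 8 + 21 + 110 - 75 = -2*y^3 - 2*y^2 + 28*y + 48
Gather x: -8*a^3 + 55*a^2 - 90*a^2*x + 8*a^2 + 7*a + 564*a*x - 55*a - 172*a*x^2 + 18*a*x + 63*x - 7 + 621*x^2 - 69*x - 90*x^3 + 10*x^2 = -8*a^3 + 63*a^2 - 48*a - 90*x^3 + x^2*(631 - 172*a) + x*(-90*a^2 + 582*a - 6) - 7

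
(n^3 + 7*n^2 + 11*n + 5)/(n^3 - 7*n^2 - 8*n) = (n^2 + 6*n + 5)/(n*(n - 8))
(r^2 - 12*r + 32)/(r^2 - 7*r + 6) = (r^2 - 12*r + 32)/(r^2 - 7*r + 6)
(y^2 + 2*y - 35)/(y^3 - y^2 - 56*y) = (y - 5)/(y*(y - 8))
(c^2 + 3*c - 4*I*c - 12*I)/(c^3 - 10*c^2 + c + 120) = (c - 4*I)/(c^2 - 13*c + 40)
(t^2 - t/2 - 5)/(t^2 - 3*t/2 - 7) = (2*t - 5)/(2*t - 7)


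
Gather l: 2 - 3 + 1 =0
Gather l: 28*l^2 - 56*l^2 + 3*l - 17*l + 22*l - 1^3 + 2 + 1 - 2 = -28*l^2 + 8*l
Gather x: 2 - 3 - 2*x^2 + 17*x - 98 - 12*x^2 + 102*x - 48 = -14*x^2 + 119*x - 147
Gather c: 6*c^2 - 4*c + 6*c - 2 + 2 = 6*c^2 + 2*c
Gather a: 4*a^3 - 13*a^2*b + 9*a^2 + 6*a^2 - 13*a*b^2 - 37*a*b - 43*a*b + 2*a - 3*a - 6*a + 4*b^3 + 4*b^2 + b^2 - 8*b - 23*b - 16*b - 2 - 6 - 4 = 4*a^3 + a^2*(15 - 13*b) + a*(-13*b^2 - 80*b - 7) + 4*b^3 + 5*b^2 - 47*b - 12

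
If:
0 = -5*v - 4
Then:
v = -4/5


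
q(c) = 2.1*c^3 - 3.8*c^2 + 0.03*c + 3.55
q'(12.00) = 816.03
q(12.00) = 3085.51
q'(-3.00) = 79.53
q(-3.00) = -87.44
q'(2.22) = 14.21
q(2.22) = 7.86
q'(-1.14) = 16.88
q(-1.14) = -4.53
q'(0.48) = -2.17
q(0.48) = 2.92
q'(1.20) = -0.02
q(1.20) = 1.74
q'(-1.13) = 16.66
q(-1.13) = -4.37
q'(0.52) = -2.22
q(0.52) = 2.83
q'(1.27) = 0.54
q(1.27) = 1.76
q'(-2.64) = 64.00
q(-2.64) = -61.65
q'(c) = 6.3*c^2 - 7.6*c + 0.03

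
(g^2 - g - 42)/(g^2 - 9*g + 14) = (g + 6)/(g - 2)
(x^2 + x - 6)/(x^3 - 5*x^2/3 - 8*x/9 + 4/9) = 9*(x + 3)/(9*x^2 + 3*x - 2)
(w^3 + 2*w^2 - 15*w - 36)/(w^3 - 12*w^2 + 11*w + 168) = (w^2 - w - 12)/(w^2 - 15*w + 56)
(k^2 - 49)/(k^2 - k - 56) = (k - 7)/(k - 8)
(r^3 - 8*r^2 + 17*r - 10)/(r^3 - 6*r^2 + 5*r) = (r - 2)/r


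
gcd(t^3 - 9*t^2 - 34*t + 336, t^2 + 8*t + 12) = t + 6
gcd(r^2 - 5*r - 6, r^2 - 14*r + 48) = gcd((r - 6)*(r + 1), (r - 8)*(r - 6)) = r - 6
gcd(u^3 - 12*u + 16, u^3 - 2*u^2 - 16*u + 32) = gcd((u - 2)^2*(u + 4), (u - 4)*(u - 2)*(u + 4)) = u^2 + 2*u - 8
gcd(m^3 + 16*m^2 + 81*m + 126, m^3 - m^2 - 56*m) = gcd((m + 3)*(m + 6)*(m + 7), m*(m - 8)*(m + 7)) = m + 7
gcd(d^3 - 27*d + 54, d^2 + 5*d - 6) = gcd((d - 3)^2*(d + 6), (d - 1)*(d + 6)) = d + 6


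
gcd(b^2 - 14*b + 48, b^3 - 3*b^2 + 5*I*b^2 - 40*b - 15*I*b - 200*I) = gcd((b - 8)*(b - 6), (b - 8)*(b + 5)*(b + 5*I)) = b - 8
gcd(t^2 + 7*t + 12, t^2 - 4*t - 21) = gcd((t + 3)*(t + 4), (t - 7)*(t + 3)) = t + 3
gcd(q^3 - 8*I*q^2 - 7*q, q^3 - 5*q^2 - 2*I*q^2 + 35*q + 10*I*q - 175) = q - 7*I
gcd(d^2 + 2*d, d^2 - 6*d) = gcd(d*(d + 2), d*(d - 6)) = d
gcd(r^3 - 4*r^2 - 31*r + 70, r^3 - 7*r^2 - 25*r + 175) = r^2 - 2*r - 35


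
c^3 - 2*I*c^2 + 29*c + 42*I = (c - 7*I)*(c + 2*I)*(c + 3*I)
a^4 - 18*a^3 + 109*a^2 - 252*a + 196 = (a - 7)^2*(a - 2)^2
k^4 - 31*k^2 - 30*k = k*(k - 6)*(k + 1)*(k + 5)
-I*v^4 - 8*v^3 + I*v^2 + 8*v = v*(v + 1)*(v - 8*I)*(-I*v + I)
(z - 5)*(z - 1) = z^2 - 6*z + 5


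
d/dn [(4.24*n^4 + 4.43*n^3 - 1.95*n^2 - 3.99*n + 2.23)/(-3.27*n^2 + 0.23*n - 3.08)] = (-27.7296*n^5 - 11.5605*n^4 - 50.199*n^3 - 54.429*n^2 + 26.5962*n + 11.7763)/(10.6929*n^4 - 1.5042*n^3 + 20.1961*n^2 - 1.4168*n + 9.4864)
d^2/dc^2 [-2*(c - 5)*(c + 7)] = -4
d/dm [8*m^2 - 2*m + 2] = 16*m - 2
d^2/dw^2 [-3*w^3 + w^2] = 2 - 18*w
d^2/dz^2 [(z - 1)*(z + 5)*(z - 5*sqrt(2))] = 6*z - 10*sqrt(2) + 8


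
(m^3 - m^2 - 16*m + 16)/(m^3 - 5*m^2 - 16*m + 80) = (m - 1)/(m - 5)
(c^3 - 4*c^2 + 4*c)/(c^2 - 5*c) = (c^2 - 4*c + 4)/(c - 5)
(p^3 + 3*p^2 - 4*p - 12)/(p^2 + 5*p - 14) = (p^2 + 5*p + 6)/(p + 7)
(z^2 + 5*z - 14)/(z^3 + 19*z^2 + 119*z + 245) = (z - 2)/(z^2 + 12*z + 35)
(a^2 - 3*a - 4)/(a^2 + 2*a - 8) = (a^2 - 3*a - 4)/(a^2 + 2*a - 8)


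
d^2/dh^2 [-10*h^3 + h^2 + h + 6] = 2 - 60*h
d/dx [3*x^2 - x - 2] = 6*x - 1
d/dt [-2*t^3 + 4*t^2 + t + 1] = -6*t^2 + 8*t + 1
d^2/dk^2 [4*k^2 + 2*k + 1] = 8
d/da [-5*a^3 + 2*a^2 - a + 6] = -15*a^2 + 4*a - 1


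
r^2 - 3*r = r*(r - 3)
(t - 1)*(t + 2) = t^2 + t - 2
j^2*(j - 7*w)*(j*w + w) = j^4*w - 7*j^3*w^2 + j^3*w - 7*j^2*w^2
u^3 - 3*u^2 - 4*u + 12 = (u - 3)*(u - 2)*(u + 2)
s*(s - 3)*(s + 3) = s^3 - 9*s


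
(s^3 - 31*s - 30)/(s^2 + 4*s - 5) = (s^2 - 5*s - 6)/(s - 1)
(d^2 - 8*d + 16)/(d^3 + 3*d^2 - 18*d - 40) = (d - 4)/(d^2 + 7*d + 10)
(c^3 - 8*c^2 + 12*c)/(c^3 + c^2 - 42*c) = (c - 2)/(c + 7)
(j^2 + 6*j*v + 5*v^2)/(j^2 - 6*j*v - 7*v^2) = (-j - 5*v)/(-j + 7*v)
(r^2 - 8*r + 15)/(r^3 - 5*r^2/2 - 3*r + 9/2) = 2*(r - 5)/(2*r^2 + r - 3)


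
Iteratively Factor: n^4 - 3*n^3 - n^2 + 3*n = (n - 1)*(n^3 - 2*n^2 - 3*n) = n*(n - 1)*(n^2 - 2*n - 3) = n*(n - 3)*(n - 1)*(n + 1)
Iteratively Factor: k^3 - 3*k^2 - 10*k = (k - 5)*(k^2 + 2*k) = (k - 5)*(k + 2)*(k)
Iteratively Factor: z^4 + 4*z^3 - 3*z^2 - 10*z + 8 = (z + 4)*(z^3 - 3*z + 2) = (z + 2)*(z + 4)*(z^2 - 2*z + 1) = (z - 1)*(z + 2)*(z + 4)*(z - 1)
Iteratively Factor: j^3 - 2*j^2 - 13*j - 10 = (j + 1)*(j^2 - 3*j - 10) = (j + 1)*(j + 2)*(j - 5)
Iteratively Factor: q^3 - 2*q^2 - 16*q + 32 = (q - 2)*(q^2 - 16) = (q - 2)*(q + 4)*(q - 4)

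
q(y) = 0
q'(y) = 0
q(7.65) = 0.00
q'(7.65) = 0.00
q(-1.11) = 0.00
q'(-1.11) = 0.00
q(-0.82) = 0.00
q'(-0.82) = 0.00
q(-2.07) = 0.00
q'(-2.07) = 0.00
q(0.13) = 0.00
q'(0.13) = 0.00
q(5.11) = 0.00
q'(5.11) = 0.00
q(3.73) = 0.00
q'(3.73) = 0.00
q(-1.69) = 0.00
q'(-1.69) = 0.00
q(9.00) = 0.00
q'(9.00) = 0.00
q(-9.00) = 0.00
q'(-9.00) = 0.00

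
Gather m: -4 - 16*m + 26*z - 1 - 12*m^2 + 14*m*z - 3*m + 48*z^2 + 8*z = -12*m^2 + m*(14*z - 19) + 48*z^2 + 34*z - 5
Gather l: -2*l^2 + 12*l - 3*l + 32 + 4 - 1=-2*l^2 + 9*l + 35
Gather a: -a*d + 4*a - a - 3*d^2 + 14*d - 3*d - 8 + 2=a*(3 - d) - 3*d^2 + 11*d - 6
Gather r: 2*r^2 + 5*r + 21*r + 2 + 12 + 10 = 2*r^2 + 26*r + 24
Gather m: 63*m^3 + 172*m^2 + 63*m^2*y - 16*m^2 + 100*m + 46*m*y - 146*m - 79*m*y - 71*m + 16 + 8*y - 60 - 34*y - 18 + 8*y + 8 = 63*m^3 + m^2*(63*y + 156) + m*(-33*y - 117) - 18*y - 54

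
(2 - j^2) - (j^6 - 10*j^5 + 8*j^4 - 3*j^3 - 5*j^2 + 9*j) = -j^6 + 10*j^5 - 8*j^4 + 3*j^3 + 4*j^2 - 9*j + 2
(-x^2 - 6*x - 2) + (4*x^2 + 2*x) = 3*x^2 - 4*x - 2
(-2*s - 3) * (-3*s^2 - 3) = 6*s^3 + 9*s^2 + 6*s + 9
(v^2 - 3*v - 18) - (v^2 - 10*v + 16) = 7*v - 34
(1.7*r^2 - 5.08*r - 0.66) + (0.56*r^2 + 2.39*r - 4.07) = 2.26*r^2 - 2.69*r - 4.73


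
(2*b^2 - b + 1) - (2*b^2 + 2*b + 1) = -3*b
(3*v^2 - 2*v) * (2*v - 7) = 6*v^3 - 25*v^2 + 14*v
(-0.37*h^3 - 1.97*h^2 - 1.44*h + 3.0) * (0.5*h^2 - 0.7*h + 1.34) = -0.185*h^5 - 0.726*h^4 + 0.1632*h^3 - 0.1318*h^2 - 4.0296*h + 4.02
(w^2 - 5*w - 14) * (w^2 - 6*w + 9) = w^4 - 11*w^3 + 25*w^2 + 39*w - 126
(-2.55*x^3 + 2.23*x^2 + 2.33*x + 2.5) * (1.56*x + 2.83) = -3.978*x^4 - 3.7377*x^3 + 9.9457*x^2 + 10.4939*x + 7.075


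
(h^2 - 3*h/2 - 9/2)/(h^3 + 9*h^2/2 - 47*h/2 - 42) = (h - 3)/(h^2 + 3*h - 28)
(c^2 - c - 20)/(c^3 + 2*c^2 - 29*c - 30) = (c + 4)/(c^2 + 7*c + 6)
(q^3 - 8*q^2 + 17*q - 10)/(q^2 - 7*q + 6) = (q^2 - 7*q + 10)/(q - 6)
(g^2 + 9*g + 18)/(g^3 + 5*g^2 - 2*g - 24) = (g + 6)/(g^2 + 2*g - 8)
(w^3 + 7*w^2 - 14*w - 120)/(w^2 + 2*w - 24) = w + 5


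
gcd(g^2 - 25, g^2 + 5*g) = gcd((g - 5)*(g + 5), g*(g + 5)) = g + 5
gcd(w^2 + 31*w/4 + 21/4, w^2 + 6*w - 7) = w + 7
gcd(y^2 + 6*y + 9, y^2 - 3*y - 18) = y + 3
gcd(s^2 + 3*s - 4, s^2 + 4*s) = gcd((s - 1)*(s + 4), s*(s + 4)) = s + 4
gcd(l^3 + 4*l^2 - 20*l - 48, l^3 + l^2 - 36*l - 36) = l + 6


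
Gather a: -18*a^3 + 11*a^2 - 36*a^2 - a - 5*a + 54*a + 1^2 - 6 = -18*a^3 - 25*a^2 + 48*a - 5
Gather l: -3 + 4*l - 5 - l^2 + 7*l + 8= -l^2 + 11*l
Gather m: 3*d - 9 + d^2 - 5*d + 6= d^2 - 2*d - 3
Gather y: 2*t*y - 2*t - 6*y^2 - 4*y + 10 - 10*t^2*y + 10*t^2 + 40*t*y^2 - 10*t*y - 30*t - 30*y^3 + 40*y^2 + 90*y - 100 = 10*t^2 - 32*t - 30*y^3 + y^2*(40*t + 34) + y*(-10*t^2 - 8*t + 86) - 90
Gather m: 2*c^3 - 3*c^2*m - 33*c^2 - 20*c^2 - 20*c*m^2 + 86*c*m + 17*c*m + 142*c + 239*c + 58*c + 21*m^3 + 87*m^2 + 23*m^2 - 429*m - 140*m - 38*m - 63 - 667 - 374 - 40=2*c^3 - 53*c^2 + 439*c + 21*m^3 + m^2*(110 - 20*c) + m*(-3*c^2 + 103*c - 607) - 1144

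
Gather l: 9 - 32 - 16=-39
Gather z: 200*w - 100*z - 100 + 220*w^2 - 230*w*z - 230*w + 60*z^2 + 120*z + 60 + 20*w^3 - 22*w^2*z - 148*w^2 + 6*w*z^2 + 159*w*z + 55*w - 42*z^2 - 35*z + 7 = 20*w^3 + 72*w^2 + 25*w + z^2*(6*w + 18) + z*(-22*w^2 - 71*w - 15) - 33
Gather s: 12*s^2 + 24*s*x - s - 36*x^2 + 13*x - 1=12*s^2 + s*(24*x - 1) - 36*x^2 + 13*x - 1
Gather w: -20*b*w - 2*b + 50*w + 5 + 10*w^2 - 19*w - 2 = -2*b + 10*w^2 + w*(31 - 20*b) + 3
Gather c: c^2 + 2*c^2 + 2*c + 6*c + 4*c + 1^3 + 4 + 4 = 3*c^2 + 12*c + 9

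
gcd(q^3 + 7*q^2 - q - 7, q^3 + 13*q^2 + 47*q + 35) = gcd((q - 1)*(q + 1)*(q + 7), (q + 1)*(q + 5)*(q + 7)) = q^2 + 8*q + 7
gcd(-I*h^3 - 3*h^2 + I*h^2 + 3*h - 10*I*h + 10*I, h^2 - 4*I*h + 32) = 1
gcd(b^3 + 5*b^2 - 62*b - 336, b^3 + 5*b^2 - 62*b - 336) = b^3 + 5*b^2 - 62*b - 336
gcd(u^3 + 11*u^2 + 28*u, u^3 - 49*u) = u^2 + 7*u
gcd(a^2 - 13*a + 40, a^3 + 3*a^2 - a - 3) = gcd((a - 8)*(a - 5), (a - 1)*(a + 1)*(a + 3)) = 1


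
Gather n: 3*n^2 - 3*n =3*n^2 - 3*n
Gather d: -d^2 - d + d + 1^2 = 1 - d^2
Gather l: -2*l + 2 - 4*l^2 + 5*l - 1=-4*l^2 + 3*l + 1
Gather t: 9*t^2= 9*t^2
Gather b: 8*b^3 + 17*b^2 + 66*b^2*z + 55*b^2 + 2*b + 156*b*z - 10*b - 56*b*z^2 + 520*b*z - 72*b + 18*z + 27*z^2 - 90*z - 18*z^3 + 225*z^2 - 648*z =8*b^3 + b^2*(66*z + 72) + b*(-56*z^2 + 676*z - 80) - 18*z^3 + 252*z^2 - 720*z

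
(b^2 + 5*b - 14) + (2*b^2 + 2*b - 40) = 3*b^2 + 7*b - 54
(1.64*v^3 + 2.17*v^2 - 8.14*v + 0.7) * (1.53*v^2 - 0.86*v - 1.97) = 2.5092*v^5 + 1.9097*v^4 - 17.5512*v^3 + 3.7965*v^2 + 15.4338*v - 1.379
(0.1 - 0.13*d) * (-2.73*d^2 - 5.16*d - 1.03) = 0.3549*d^3 + 0.3978*d^2 - 0.3821*d - 0.103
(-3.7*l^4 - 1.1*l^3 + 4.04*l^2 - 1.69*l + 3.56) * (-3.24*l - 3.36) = 11.988*l^5 + 15.996*l^4 - 9.3936*l^3 - 8.0988*l^2 - 5.856*l - 11.9616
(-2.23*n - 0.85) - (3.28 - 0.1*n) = -2.13*n - 4.13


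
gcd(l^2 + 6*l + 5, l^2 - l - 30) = l + 5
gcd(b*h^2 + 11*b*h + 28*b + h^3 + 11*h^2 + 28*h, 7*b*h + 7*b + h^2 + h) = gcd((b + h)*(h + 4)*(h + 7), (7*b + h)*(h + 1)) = 1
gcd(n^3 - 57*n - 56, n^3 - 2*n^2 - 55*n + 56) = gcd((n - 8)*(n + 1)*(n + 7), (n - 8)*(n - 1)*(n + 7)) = n^2 - n - 56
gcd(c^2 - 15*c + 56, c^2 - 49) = c - 7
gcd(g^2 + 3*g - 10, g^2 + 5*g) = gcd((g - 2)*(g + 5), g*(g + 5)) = g + 5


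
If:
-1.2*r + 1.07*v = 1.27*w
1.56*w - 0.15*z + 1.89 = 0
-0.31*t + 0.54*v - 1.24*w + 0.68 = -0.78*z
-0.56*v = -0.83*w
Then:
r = 0.0253119276556777*z - 0.318930288461538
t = 2.37976338177951*z + 3.91175558312655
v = 0.142513736263736*z - 1.79567307692308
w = 0.0961538461538462*z - 1.21153846153846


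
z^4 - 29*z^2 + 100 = (z - 5)*(z - 2)*(z + 2)*(z + 5)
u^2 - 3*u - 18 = (u - 6)*(u + 3)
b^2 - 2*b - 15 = (b - 5)*(b + 3)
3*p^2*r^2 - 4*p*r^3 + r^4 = r^2*(-3*p + r)*(-p + r)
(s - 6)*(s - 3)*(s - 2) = s^3 - 11*s^2 + 36*s - 36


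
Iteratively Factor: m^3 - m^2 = (m)*(m^2 - m) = m^2*(m - 1)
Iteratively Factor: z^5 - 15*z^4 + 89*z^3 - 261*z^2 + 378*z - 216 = (z - 3)*(z^4 - 12*z^3 + 53*z^2 - 102*z + 72) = (z - 4)*(z - 3)*(z^3 - 8*z^2 + 21*z - 18) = (z - 4)*(z - 3)^2*(z^2 - 5*z + 6) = (z - 4)*(z - 3)^3*(z - 2)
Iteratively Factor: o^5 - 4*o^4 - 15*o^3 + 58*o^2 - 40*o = (o - 5)*(o^4 + o^3 - 10*o^2 + 8*o) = (o - 5)*(o - 2)*(o^3 + 3*o^2 - 4*o) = o*(o - 5)*(o - 2)*(o^2 + 3*o - 4) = o*(o - 5)*(o - 2)*(o + 4)*(o - 1)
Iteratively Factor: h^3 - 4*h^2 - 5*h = (h)*(h^2 - 4*h - 5) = h*(h + 1)*(h - 5)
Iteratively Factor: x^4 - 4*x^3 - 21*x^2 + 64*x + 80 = (x + 1)*(x^3 - 5*x^2 - 16*x + 80) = (x + 1)*(x + 4)*(x^2 - 9*x + 20) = (x - 5)*(x + 1)*(x + 4)*(x - 4)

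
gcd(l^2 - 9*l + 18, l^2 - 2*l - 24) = l - 6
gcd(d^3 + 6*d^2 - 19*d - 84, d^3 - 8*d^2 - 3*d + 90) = d + 3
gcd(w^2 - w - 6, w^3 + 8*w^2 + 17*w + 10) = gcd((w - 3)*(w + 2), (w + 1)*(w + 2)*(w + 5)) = w + 2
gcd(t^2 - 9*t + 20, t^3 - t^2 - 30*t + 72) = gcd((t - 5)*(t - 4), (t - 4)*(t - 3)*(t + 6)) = t - 4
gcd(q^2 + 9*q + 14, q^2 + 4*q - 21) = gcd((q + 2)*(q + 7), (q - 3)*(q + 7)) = q + 7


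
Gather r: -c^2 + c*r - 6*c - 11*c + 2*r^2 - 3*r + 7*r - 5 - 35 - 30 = -c^2 - 17*c + 2*r^2 + r*(c + 4) - 70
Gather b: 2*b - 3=2*b - 3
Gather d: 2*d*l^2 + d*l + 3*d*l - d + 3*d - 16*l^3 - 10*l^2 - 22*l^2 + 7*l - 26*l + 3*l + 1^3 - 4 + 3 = d*(2*l^2 + 4*l + 2) - 16*l^3 - 32*l^2 - 16*l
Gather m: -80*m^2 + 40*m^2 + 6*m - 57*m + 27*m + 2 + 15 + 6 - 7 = -40*m^2 - 24*m + 16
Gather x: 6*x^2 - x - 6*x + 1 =6*x^2 - 7*x + 1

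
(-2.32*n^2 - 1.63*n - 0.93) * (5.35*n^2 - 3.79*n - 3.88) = -12.412*n^4 + 0.0723000000000003*n^3 + 10.2038*n^2 + 9.8491*n + 3.6084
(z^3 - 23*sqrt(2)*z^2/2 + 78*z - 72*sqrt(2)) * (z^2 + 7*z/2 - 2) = z^5 - 23*sqrt(2)*z^4/2 + 7*z^4/2 - 161*sqrt(2)*z^3/4 + 76*z^3 - 49*sqrt(2)*z^2 + 273*z^2 - 252*sqrt(2)*z - 156*z + 144*sqrt(2)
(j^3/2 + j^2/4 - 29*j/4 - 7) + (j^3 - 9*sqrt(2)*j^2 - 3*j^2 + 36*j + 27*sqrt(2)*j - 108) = 3*j^3/2 - 9*sqrt(2)*j^2 - 11*j^2/4 + 115*j/4 + 27*sqrt(2)*j - 115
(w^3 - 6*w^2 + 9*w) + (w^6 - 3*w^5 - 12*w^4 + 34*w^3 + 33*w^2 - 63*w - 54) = w^6 - 3*w^5 - 12*w^4 + 35*w^3 + 27*w^2 - 54*w - 54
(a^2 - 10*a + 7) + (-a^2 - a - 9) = -11*a - 2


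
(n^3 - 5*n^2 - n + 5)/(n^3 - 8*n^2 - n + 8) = (n - 5)/(n - 8)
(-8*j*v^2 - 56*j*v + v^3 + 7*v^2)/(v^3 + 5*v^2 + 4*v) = (-8*j*v - 56*j + v^2 + 7*v)/(v^2 + 5*v + 4)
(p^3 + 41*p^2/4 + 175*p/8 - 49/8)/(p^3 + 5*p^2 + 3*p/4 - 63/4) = (4*p^2 + 27*p - 7)/(2*(2*p^2 + 3*p - 9))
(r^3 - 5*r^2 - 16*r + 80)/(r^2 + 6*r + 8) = (r^2 - 9*r + 20)/(r + 2)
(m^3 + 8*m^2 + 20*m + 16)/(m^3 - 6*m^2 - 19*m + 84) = (m^2 + 4*m + 4)/(m^2 - 10*m + 21)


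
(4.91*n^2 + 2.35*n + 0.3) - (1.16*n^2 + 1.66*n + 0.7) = 3.75*n^2 + 0.69*n - 0.4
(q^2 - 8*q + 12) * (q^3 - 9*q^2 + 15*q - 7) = q^5 - 17*q^4 + 99*q^3 - 235*q^2 + 236*q - 84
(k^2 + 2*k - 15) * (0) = 0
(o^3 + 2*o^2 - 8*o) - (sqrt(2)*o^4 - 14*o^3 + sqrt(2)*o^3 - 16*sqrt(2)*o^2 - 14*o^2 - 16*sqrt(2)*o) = -sqrt(2)*o^4 - sqrt(2)*o^3 + 15*o^3 + 16*o^2 + 16*sqrt(2)*o^2 - 8*o + 16*sqrt(2)*o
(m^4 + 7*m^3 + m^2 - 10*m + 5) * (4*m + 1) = 4*m^5 + 29*m^4 + 11*m^3 - 39*m^2 + 10*m + 5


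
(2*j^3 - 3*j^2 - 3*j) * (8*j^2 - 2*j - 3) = 16*j^5 - 28*j^4 - 24*j^3 + 15*j^2 + 9*j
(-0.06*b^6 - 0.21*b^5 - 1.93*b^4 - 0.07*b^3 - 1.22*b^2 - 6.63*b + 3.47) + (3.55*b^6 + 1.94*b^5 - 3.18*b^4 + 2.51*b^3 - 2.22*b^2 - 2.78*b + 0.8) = 3.49*b^6 + 1.73*b^5 - 5.11*b^4 + 2.44*b^3 - 3.44*b^2 - 9.41*b + 4.27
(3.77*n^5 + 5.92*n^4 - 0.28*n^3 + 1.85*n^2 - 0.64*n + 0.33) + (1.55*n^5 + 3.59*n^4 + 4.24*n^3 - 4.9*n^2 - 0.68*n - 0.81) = 5.32*n^5 + 9.51*n^4 + 3.96*n^3 - 3.05*n^2 - 1.32*n - 0.48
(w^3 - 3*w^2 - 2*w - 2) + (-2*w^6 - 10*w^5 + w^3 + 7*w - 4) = -2*w^6 - 10*w^5 + 2*w^3 - 3*w^2 + 5*w - 6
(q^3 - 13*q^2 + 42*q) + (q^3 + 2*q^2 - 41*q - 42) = 2*q^3 - 11*q^2 + q - 42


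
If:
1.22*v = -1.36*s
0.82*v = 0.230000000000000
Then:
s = -0.25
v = 0.28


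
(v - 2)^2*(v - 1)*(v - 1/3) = v^4 - 16*v^3/3 + 29*v^2/3 - 20*v/3 + 4/3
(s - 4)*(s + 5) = s^2 + s - 20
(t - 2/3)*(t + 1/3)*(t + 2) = t^3 + 5*t^2/3 - 8*t/9 - 4/9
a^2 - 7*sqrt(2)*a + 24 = (a - 4*sqrt(2))*(a - 3*sqrt(2))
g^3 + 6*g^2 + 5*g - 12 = (g - 1)*(g + 3)*(g + 4)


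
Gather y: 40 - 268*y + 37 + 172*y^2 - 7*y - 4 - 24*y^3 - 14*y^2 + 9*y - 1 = -24*y^3 + 158*y^2 - 266*y + 72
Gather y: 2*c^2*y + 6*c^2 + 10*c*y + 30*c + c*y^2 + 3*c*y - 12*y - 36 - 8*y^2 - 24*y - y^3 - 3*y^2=6*c^2 + 30*c - y^3 + y^2*(c - 11) + y*(2*c^2 + 13*c - 36) - 36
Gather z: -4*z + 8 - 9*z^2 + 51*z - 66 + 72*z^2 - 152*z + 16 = 63*z^2 - 105*z - 42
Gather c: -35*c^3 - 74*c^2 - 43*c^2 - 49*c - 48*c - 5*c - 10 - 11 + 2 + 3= -35*c^3 - 117*c^2 - 102*c - 16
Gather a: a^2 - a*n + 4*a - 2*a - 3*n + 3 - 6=a^2 + a*(2 - n) - 3*n - 3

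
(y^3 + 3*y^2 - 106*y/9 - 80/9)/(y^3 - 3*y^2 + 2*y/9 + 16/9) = (y + 5)/(y - 1)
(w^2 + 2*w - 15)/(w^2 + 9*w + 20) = (w - 3)/(w + 4)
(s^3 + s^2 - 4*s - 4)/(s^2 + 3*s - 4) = (s^3 + s^2 - 4*s - 4)/(s^2 + 3*s - 4)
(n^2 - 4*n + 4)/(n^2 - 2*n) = (n - 2)/n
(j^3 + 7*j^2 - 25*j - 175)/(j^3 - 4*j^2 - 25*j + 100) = (j + 7)/(j - 4)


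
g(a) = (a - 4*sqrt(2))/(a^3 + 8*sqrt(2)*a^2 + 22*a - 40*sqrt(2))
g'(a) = (a - 4*sqrt(2))*(-3*a^2 - 16*sqrt(2)*a - 22)/(a^3 + 8*sqrt(2)*a^2 + 22*a - 40*sqrt(2))^2 + 1/(a^3 + 8*sqrt(2)*a^2 + 22*a - 40*sqrt(2))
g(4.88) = 0.00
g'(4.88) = 0.00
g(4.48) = 0.00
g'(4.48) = 0.00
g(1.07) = 0.24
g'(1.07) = 0.59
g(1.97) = -0.10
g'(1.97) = 0.22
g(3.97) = -0.00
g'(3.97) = 0.01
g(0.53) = 0.12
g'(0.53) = 0.08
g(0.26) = 0.11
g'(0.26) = 0.04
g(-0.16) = 0.10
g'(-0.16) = 0.01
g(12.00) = 0.00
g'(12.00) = 0.00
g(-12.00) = 0.04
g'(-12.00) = 0.02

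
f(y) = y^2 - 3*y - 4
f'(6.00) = 9.00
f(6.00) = 14.00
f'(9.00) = 15.00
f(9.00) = 50.00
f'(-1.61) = -6.22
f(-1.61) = 3.42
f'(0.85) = -1.30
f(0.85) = -5.83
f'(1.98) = 0.96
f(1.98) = -6.02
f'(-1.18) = -5.36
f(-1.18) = 0.93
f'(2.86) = 2.72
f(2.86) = -4.40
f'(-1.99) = -6.98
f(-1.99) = 5.93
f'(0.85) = -1.30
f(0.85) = -5.83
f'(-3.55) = -10.10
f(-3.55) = 19.25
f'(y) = 2*y - 3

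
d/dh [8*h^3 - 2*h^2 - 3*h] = 24*h^2 - 4*h - 3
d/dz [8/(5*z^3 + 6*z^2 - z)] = 8*(-15*z^2 - 12*z + 1)/(z^2*(5*z^2 + 6*z - 1)^2)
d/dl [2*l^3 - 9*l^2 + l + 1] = 6*l^2 - 18*l + 1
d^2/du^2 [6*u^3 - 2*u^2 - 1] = 36*u - 4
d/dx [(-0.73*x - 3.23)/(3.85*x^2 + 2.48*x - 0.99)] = (2.8105*x^2 + 24.871*x + 8.7331)/(14.8225*x^4 + 19.096*x^3 - 1.4726*x^2 - 4.9104*x + 0.9801)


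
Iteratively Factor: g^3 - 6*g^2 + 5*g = (g - 1)*(g^2 - 5*g) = g*(g - 1)*(g - 5)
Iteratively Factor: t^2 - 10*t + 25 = (t - 5)*(t - 5)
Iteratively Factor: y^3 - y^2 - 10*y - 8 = (y + 1)*(y^2 - 2*y - 8) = (y - 4)*(y + 1)*(y + 2)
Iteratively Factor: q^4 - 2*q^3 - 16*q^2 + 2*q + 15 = (q - 5)*(q^3 + 3*q^2 - q - 3) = (q - 5)*(q - 1)*(q^2 + 4*q + 3) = (q - 5)*(q - 1)*(q + 1)*(q + 3)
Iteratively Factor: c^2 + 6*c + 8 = (c + 2)*(c + 4)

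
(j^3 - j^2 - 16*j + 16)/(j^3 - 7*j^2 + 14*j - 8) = (j + 4)/(j - 2)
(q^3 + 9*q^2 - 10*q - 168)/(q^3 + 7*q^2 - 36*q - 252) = (q - 4)/(q - 6)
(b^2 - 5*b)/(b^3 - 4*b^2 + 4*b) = (b - 5)/(b^2 - 4*b + 4)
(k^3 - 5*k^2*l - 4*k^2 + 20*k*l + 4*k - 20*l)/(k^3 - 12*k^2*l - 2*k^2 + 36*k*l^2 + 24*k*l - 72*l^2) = (k^2 - 5*k*l - 2*k + 10*l)/(k^2 - 12*k*l + 36*l^2)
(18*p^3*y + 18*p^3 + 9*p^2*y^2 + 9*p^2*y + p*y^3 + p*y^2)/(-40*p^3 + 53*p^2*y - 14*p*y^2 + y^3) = p*(18*p^2*y + 18*p^2 + 9*p*y^2 + 9*p*y + y^3 + y^2)/(-40*p^3 + 53*p^2*y - 14*p*y^2 + y^3)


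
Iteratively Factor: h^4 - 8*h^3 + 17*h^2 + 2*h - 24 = (h - 4)*(h^3 - 4*h^2 + h + 6) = (h - 4)*(h + 1)*(h^2 - 5*h + 6) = (h - 4)*(h - 3)*(h + 1)*(h - 2)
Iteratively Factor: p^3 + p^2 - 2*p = (p + 2)*(p^2 - p) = (p - 1)*(p + 2)*(p)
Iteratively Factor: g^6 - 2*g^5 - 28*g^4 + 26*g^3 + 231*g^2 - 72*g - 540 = (g + 2)*(g^5 - 4*g^4 - 20*g^3 + 66*g^2 + 99*g - 270) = (g + 2)*(g + 3)*(g^4 - 7*g^3 + g^2 + 63*g - 90) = (g + 2)*(g + 3)^2*(g^3 - 10*g^2 + 31*g - 30) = (g - 3)*(g + 2)*(g + 3)^2*(g^2 - 7*g + 10) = (g - 3)*(g - 2)*(g + 2)*(g + 3)^2*(g - 5)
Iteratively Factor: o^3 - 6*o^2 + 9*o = (o - 3)*(o^2 - 3*o) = o*(o - 3)*(o - 3)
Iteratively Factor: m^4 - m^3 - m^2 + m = (m + 1)*(m^3 - 2*m^2 + m) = m*(m + 1)*(m^2 - 2*m + 1) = m*(m - 1)*(m + 1)*(m - 1)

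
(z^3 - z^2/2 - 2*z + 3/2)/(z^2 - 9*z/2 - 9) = (z^2 - 2*z + 1)/(z - 6)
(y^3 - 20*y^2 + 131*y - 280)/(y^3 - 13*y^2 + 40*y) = (y - 7)/y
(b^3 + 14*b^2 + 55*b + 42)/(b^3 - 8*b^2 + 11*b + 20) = (b^2 + 13*b + 42)/(b^2 - 9*b + 20)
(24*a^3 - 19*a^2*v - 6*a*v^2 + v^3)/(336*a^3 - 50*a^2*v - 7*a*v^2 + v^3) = (-3*a^2 + 2*a*v + v^2)/(-42*a^2 + a*v + v^2)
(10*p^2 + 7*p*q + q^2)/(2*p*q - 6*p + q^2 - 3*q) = (5*p + q)/(q - 3)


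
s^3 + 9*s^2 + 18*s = s*(s + 3)*(s + 6)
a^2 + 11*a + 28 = (a + 4)*(a + 7)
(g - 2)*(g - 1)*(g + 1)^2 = g^4 - g^3 - 3*g^2 + g + 2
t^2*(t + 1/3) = t^3 + t^2/3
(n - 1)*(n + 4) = n^2 + 3*n - 4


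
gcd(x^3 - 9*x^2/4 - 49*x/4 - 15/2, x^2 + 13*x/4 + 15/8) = x + 3/4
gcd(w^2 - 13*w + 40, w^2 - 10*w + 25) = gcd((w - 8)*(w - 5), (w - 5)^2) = w - 5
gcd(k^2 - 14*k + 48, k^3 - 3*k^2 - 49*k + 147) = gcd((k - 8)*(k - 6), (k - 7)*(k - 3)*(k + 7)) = 1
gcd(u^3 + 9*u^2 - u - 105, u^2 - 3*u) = u - 3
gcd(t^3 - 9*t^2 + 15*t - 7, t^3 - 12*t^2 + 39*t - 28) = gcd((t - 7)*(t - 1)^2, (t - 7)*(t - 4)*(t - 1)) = t^2 - 8*t + 7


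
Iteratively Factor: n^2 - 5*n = (n - 5)*(n)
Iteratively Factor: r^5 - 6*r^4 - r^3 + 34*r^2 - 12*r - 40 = (r + 2)*(r^4 - 8*r^3 + 15*r^2 + 4*r - 20) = (r + 1)*(r + 2)*(r^3 - 9*r^2 + 24*r - 20) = (r - 2)*(r + 1)*(r + 2)*(r^2 - 7*r + 10) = (r - 5)*(r - 2)*(r + 1)*(r + 2)*(r - 2)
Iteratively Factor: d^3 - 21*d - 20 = (d + 4)*(d^2 - 4*d - 5) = (d - 5)*(d + 4)*(d + 1)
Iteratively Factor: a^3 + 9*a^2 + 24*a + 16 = (a + 4)*(a^2 + 5*a + 4) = (a + 1)*(a + 4)*(a + 4)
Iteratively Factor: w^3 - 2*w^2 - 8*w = (w)*(w^2 - 2*w - 8) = w*(w + 2)*(w - 4)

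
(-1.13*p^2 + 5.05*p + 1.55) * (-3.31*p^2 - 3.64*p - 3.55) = 3.7403*p^4 - 12.6023*p^3 - 19.501*p^2 - 23.5695*p - 5.5025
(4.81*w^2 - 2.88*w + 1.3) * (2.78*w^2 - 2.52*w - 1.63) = 13.3718*w^4 - 20.1276*w^3 + 3.0313*w^2 + 1.4184*w - 2.119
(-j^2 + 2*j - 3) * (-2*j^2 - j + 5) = 2*j^4 - 3*j^3 - j^2 + 13*j - 15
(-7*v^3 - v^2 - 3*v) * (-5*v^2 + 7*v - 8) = 35*v^5 - 44*v^4 + 64*v^3 - 13*v^2 + 24*v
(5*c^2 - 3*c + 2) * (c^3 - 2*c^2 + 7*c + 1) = 5*c^5 - 13*c^4 + 43*c^3 - 20*c^2 + 11*c + 2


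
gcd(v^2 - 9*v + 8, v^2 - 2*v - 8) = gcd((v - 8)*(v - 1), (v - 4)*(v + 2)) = 1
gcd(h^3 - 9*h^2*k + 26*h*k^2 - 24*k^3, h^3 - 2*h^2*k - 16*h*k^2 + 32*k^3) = h^2 - 6*h*k + 8*k^2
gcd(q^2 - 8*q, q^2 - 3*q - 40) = q - 8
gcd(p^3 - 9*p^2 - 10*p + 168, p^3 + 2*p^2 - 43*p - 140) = p^2 - 3*p - 28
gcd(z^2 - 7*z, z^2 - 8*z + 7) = z - 7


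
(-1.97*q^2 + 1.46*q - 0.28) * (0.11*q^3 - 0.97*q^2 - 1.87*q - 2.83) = -0.2167*q^5 + 2.0715*q^4 + 2.2369*q^3 + 3.1165*q^2 - 3.6082*q + 0.7924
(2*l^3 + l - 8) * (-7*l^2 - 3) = -14*l^5 - 13*l^3 + 56*l^2 - 3*l + 24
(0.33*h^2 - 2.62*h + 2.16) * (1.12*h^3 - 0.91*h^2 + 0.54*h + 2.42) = 0.3696*h^5 - 3.2347*h^4 + 4.9816*h^3 - 2.5818*h^2 - 5.174*h + 5.2272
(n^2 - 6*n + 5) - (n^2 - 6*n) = 5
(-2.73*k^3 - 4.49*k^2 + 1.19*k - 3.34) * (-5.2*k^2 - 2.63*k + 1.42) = 14.196*k^5 + 30.5279*k^4 + 1.7441*k^3 + 7.8625*k^2 + 10.474*k - 4.7428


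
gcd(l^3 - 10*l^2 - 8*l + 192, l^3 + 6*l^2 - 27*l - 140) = l + 4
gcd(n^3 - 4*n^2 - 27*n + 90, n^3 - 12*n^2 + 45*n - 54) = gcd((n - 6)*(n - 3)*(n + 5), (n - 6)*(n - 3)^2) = n^2 - 9*n + 18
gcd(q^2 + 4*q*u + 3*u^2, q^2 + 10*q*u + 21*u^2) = q + 3*u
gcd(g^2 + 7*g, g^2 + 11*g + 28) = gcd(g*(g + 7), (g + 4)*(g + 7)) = g + 7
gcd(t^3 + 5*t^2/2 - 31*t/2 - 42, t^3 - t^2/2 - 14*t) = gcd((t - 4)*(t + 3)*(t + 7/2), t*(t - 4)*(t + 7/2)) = t^2 - t/2 - 14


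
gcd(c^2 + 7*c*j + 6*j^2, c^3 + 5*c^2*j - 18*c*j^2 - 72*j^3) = c + 6*j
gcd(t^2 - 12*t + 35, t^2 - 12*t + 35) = t^2 - 12*t + 35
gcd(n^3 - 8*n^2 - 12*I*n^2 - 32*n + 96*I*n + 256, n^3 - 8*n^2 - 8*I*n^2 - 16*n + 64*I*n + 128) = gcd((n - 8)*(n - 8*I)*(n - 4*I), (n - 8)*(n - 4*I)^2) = n^2 + n*(-8 - 4*I) + 32*I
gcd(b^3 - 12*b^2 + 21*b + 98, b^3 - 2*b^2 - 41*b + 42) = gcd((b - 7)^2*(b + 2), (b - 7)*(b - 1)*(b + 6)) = b - 7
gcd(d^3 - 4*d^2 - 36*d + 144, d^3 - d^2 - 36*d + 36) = d^2 - 36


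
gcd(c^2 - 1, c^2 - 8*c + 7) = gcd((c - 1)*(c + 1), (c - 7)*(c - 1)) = c - 1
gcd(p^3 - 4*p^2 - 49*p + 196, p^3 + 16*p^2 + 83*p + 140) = p + 7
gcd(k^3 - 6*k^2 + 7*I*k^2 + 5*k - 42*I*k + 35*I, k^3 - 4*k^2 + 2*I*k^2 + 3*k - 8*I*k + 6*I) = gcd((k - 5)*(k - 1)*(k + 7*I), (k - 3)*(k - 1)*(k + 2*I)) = k - 1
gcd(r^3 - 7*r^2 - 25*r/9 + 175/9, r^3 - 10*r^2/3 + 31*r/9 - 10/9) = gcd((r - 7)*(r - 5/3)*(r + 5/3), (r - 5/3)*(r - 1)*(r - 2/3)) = r - 5/3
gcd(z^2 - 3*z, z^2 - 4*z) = z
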